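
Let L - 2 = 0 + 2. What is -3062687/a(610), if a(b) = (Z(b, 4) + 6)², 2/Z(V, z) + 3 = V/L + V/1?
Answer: -7066724539007/83137924 ≈ -85000.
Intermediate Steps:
L = 4 (L = 2 + (0 + 2) = 2 + 2 = 4)
Z(V, z) = 2/(-3 + 5*V/4) (Z(V, z) = 2/(-3 + (V/4 + V/1)) = 2/(-3 + (V*(¼) + V*1)) = 2/(-3 + (V/4 + V)) = 2/(-3 + 5*V/4))
a(b) = (6 + 8/(-12 + 5*b))² (a(b) = (8/(-12 + 5*b) + 6)² = (6 + 8/(-12 + 5*b))²)
-3062687/a(610) = -3062687*(-12 + 5*610)²/(4*(-32 + 15*610)²) = -3062687*(-12 + 3050)²/(4*(-32 + 9150)²) = -3062687/(4*9118²/3038²) = -3062687/(4*83137924*(1/9229444)) = -3062687/83137924/2307361 = -3062687*2307361/83137924 = -7066724539007/83137924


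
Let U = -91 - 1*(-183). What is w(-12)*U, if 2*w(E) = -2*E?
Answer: 1104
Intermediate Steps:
w(E) = -E (w(E) = (-2*E)/2 = -E)
U = 92 (U = -91 + 183 = 92)
w(-12)*U = -1*(-12)*92 = 12*92 = 1104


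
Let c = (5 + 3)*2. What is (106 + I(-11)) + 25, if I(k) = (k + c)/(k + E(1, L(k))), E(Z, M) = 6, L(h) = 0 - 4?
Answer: 130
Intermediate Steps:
L(h) = -4
c = 16 (c = 8*2 = 16)
I(k) = (16 + k)/(6 + k) (I(k) = (k + 16)/(k + 6) = (16 + k)/(6 + k))
(106 + I(-11)) + 25 = (106 + (16 - 11)/(6 - 11)) + 25 = (106 + 5/(-5)) + 25 = (106 - ⅕*5) + 25 = (106 - 1) + 25 = 105 + 25 = 130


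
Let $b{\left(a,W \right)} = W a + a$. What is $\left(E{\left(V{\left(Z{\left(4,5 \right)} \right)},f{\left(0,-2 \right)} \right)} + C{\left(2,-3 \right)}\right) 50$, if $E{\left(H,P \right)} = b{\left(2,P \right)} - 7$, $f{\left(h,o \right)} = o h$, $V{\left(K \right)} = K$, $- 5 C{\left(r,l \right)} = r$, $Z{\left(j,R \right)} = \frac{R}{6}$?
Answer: $-270$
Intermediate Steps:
$Z{\left(j,R \right)} = \frac{R}{6}$ ($Z{\left(j,R \right)} = R \frac{1}{6} = \frac{R}{6}$)
$C{\left(r,l \right)} = - \frac{r}{5}$
$f{\left(h,o \right)} = h o$
$b{\left(a,W \right)} = a + W a$
$E{\left(H,P \right)} = -5 + 2 P$ ($E{\left(H,P \right)} = 2 \left(1 + P\right) - 7 = \left(2 + 2 P\right) - 7 = -5 + 2 P$)
$\left(E{\left(V{\left(Z{\left(4,5 \right)} \right)},f{\left(0,-2 \right)} \right)} + C{\left(2,-3 \right)}\right) 50 = \left(\left(-5 + 2 \cdot 0 \left(-2\right)\right) - \frac{2}{5}\right) 50 = \left(\left(-5 + 2 \cdot 0\right) - \frac{2}{5}\right) 50 = \left(\left(-5 + 0\right) - \frac{2}{5}\right) 50 = \left(-5 - \frac{2}{5}\right) 50 = \left(- \frac{27}{5}\right) 50 = -270$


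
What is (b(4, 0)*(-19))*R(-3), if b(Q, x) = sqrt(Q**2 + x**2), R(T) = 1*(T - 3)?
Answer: 456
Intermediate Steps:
R(T) = -3 + T (R(T) = 1*(-3 + T) = -3 + T)
(b(4, 0)*(-19))*R(-3) = (sqrt(4**2 + 0**2)*(-19))*(-3 - 3) = (sqrt(16 + 0)*(-19))*(-6) = (sqrt(16)*(-19))*(-6) = (4*(-19))*(-6) = -76*(-6) = 456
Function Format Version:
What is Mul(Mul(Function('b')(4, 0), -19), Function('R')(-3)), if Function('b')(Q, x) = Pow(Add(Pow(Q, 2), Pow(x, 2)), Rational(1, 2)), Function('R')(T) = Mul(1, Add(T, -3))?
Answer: 456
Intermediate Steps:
Function('R')(T) = Add(-3, T) (Function('R')(T) = Mul(1, Add(-3, T)) = Add(-3, T))
Mul(Mul(Function('b')(4, 0), -19), Function('R')(-3)) = Mul(Mul(Pow(Add(Pow(4, 2), Pow(0, 2)), Rational(1, 2)), -19), Add(-3, -3)) = Mul(Mul(Pow(Add(16, 0), Rational(1, 2)), -19), -6) = Mul(Mul(Pow(16, Rational(1, 2)), -19), -6) = Mul(Mul(4, -19), -6) = Mul(-76, -6) = 456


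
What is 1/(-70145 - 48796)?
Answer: -1/118941 ≈ -8.4075e-6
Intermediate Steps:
1/(-70145 - 48796) = 1/(-118941) = -1/118941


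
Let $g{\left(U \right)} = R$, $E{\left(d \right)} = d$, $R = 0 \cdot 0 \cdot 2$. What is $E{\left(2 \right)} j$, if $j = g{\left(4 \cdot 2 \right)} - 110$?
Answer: $-220$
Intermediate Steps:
$R = 0$ ($R = 0 \cdot 2 = 0$)
$g{\left(U \right)} = 0$
$j = -110$ ($j = 0 - 110 = -110$)
$E{\left(2 \right)} j = 2 \left(-110\right) = -220$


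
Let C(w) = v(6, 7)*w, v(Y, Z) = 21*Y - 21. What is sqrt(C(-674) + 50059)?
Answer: I*sqrt(20711) ≈ 143.91*I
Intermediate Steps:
v(Y, Z) = -21 + 21*Y
C(w) = 105*w (C(w) = (-21 + 21*6)*w = (-21 + 126)*w = 105*w)
sqrt(C(-674) + 50059) = sqrt(105*(-674) + 50059) = sqrt(-70770 + 50059) = sqrt(-20711) = I*sqrt(20711)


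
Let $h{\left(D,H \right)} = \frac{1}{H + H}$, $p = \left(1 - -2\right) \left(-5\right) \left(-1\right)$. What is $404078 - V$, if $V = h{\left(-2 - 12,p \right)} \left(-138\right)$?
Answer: $\frac{2020413}{5} \approx 4.0408 \cdot 10^{5}$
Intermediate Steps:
$p = 15$ ($p = \left(1 + 2\right) \left(-5\right) \left(-1\right) = 3 \left(-5\right) \left(-1\right) = \left(-15\right) \left(-1\right) = 15$)
$h{\left(D,H \right)} = \frac{1}{2 H}$
$V = - \frac{23}{5}$ ($V = \frac{1}{2 \cdot 15} \left(-138\right) = \frac{1}{2} \cdot \frac{1}{15} \left(-138\right) = \frac{1}{30} \left(-138\right) = - \frac{23}{5} \approx -4.6$)
$404078 - V = 404078 - - \frac{23}{5} = 404078 + \frac{23}{5} = \frac{2020413}{5}$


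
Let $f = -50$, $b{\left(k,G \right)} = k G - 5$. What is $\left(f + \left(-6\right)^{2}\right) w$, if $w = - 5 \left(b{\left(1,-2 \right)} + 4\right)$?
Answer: $-210$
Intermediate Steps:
$b{\left(k,G \right)} = -5 + G k$ ($b{\left(k,G \right)} = G k - 5 = -5 + G k$)
$w = 15$ ($w = - 5 \left(\left(-5 - 2\right) + 4\right) = - 5 \left(-7 + 4\right) = \left(-5\right) \left(-3\right) = 15$)
$\left(f + \left(-6\right)^{2}\right) w = \left(-50 + \left(-6\right)^{2}\right) 15 = \left(-50 + 36\right) 15 = \left(-14\right) 15 = -210$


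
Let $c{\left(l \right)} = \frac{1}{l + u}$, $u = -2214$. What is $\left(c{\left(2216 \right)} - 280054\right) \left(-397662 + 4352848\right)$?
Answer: $-1107663682451$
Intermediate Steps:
$c{\left(l \right)} = \frac{1}{-2214 + l}$ ($c{\left(l \right)} = \frac{1}{l - 2214} = \frac{1}{-2214 + l}$)
$\left(c{\left(2216 \right)} - 280054\right) \left(-397662 + 4352848\right) = \left(\frac{1}{-2214 + 2216} - 280054\right) \left(-397662 + 4352848\right) = \left(\frac{1}{2} - 280054\right) 3955186 = \left(- \frac{560107}{2}\right) 3955186 = -1107663682451$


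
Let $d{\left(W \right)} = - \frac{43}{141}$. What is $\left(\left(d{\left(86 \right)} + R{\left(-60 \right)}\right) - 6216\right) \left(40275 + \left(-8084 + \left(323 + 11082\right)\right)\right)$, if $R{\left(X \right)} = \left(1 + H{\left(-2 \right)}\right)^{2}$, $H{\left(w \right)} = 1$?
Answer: $- \frac{12729087420}{47} \approx -2.7083 \cdot 10^{8}$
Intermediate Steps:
$d{\left(W \right)} = - \frac{43}{141}$ ($d{\left(W \right)} = \left(-43\right) \frac{1}{141} = - \frac{43}{141}$)
$R{\left(X \right)} = 4$ ($R{\left(X \right)} = \left(1 + 1\right)^{2} = 2^{2} = 4$)
$\left(\left(d{\left(86 \right)} + R{\left(-60 \right)}\right) - 6216\right) \left(40275 + \left(-8084 + \left(323 + 11082\right)\right)\right) = \left(\left(- \frac{43}{141} + 4\right) - 6216\right) \left(40275 + \left(-8084 + \left(323 + 11082\right)\right)\right) = \left(\frac{521}{141} - 6216\right) \left(40275 + \left(-8084 + 11405\right)\right) = - \frac{875935 \left(40275 + 3321\right)}{141} = \left(- \frac{875935}{141}\right) 43596 = - \frac{12729087420}{47}$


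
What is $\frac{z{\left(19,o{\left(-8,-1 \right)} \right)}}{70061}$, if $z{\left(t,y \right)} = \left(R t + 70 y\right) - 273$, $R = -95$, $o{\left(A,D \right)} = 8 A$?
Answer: $- \frac{6558}{70061} \approx -0.093604$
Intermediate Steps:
$z{\left(t,y \right)} = -273 - 95 t + 70 y$ ($z{\left(t,y \right)} = \left(- 95 t + 70 y\right) - 273 = -273 - 95 t + 70 y$)
$\frac{z{\left(19,o{\left(-8,-1 \right)} \right)}}{70061} = \frac{-273 - 1805 + 70 \cdot 8 \left(-8\right)}{70061} = \left(-273 - 1805 + 70 \left(-64\right)\right) \frac{1}{70061} = \left(-273 - 1805 - 4480\right) \frac{1}{70061} = \left(-6558\right) \frac{1}{70061} = - \frac{6558}{70061}$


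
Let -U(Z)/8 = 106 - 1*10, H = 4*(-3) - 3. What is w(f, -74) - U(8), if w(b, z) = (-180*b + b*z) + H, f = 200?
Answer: -50047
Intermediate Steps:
H = -15 (H = -12 - 3 = -15)
U(Z) = -768 (U(Z) = -8*(106 - 1*10) = -8*(106 - 10) = -8*96 = -768)
w(b, z) = -15 - 180*b + b*z (w(b, z) = (-180*b + b*z) - 15 = -15 - 180*b + b*z)
w(f, -74) - U(8) = (-15 - 180*200 + 200*(-74)) - 1*(-768) = (-15 - 36000 - 14800) + 768 = -50815 + 768 = -50047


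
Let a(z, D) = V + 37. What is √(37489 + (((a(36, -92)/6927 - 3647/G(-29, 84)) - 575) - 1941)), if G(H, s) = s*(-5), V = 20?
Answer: √167853801519615/69270 ≈ 187.03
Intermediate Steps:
G(H, s) = -5*s
a(z, D) = 57 (a(z, D) = 20 + 37 = 57)
√(37489 + (((a(36, -92)/6927 - 3647/G(-29, 84)) - 575) - 1941)) = √(37489 + (((57/6927 - 3647/((-5*84))) - 575) - 1941)) = √(37489 + (((57*(1/6927) - 3647/(-420)) - 575) - 1941)) = √(37489 + (((19/2309 - 3647*(-1/420)) - 575) - 1941)) = √(37489 + (((19/2309 + 521/60) - 575) - 1941)) = √(37489 + ((1204129/138540 - 575) - 1941)) = √(37489 + (-78456371/138540 - 1941)) = √(37489 - 347362511/138540) = √(4846363549/138540) = √167853801519615/69270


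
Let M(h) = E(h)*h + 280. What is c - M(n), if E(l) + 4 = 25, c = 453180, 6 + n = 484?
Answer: 442862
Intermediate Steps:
n = 478 (n = -6 + 484 = 478)
E(l) = 21 (E(l) = -4 + 25 = 21)
M(h) = 280 + 21*h (M(h) = 21*h + 280 = 280 + 21*h)
c - M(n) = 453180 - (280 + 21*478) = 453180 - (280 + 10038) = 453180 - 1*10318 = 453180 - 10318 = 442862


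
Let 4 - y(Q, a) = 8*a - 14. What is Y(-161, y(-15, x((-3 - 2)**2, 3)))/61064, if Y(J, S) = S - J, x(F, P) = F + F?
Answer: -13/3592 ≈ -0.0036192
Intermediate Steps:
x(F, P) = 2*F
y(Q, a) = 18 - 8*a (y(Q, a) = 4 - (8*a - 14) = 4 - (-14 + 8*a) = 4 + (14 - 8*a) = 18 - 8*a)
Y(-161, y(-15, x((-3 - 2)**2, 3)))/61064 = ((18 - 16*(-3 - 2)**2) - 1*(-161))/61064 = ((18 - 16*(-5)**2) + 161)*(1/61064) = ((18 - 16*25) + 161)*(1/61064) = ((18 - 8*50) + 161)*(1/61064) = ((18 - 400) + 161)*(1/61064) = (-382 + 161)*(1/61064) = -221*1/61064 = -13/3592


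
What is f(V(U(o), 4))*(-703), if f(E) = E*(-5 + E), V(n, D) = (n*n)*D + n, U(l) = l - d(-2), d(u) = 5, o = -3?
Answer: -42365592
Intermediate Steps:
U(l) = -5 + l (U(l) = l - 1*5 = l - 5 = -5 + l)
V(n, D) = n + D*n**2 (V(n, D) = n**2*D + n = D*n**2 + n = n + D*n**2)
f(V(U(o), 4))*(-703) = (((-5 - 3)*(1 + 4*(-5 - 3)))*(-5 + (-5 - 3)*(1 + 4*(-5 - 3))))*(-703) = ((-8*(1 + 4*(-8)))*(-5 - 8*(1 + 4*(-8))))*(-703) = ((-8*(1 - 32))*(-5 - 8*(1 - 32)))*(-703) = ((-8*(-31))*(-5 - 8*(-31)))*(-703) = (248*(-5 + 248))*(-703) = (248*243)*(-703) = 60264*(-703) = -42365592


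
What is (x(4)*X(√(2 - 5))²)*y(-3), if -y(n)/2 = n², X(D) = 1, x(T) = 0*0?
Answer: 0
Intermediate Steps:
x(T) = 0
y(n) = -2*n²
(x(4)*X(√(2 - 5))²)*y(-3) = (0*1²)*(-2*(-3)²) = (0*1)*(-2*9) = 0*(-18) = 0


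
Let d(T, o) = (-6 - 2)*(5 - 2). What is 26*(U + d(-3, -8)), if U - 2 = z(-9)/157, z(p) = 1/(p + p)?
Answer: -808249/1413 ≈ -572.01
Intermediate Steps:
z(p) = 1/(2*p)
d(T, o) = -24 (d(T, o) = -8*3 = -24)
U = 5651/2826 (U = 2 + ((½)/(-9))/157 = 2 + ((½)*(-⅑))*(1/157) = 2 - 1/18*1/157 = 2 - 1/2826 = 5651/2826 ≈ 1.9996)
26*(U + d(-3, -8)) = 26*(5651/2826 - 24) = 26*(-62173/2826) = -808249/1413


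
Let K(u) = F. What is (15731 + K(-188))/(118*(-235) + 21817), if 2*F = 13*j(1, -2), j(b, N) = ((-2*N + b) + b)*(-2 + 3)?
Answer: -15770/5913 ≈ -2.6670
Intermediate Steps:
j(b, N) = -2*N + 2*b (j(b, N) = ((b - 2*N) + b)*1 = (-2*N + 2*b)*1 = -2*N + 2*b)
F = 39 (F = (13*(-2*(-2) + 2*1))/2 = (13*(4 + 2))/2 = (13*6)/2 = (½)*78 = 39)
K(u) = 39
(15731 + K(-188))/(118*(-235) + 21817) = (15731 + 39)/(118*(-235) + 21817) = 15770/(-27730 + 21817) = 15770/(-5913) = 15770*(-1/5913) = -15770/5913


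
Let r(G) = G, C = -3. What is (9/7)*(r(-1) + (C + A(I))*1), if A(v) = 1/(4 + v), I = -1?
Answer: -33/7 ≈ -4.7143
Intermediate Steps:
(9/7)*(r(-1) + (C + A(I))*1) = (9/7)*(-1 + (-3 + 1/(4 - 1))*1) = (9*(1/7))*(-1 + (-3 + 1/3)*1) = 9*(-1 + (-3 + 1/3)*1)/7 = 9*(-1 - 8/3*1)/7 = 9*(-1 - 8/3)/7 = (9/7)*(-11/3) = -33/7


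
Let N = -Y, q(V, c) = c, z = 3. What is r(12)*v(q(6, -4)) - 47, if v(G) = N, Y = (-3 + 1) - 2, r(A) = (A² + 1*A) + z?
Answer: 589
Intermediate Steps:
r(A) = 3 + A + A² (r(A) = (A² + 1*A) + 3 = (A² + A) + 3 = (A + A²) + 3 = 3 + A + A²)
Y = -4 (Y = -2 - 2 = -4)
N = 4 (N = -1*(-4) = 4)
v(G) = 4
r(12)*v(q(6, -4)) - 47 = (3 + 12 + 12²)*4 - 47 = (3 + 12 + 144)*4 - 47 = 159*4 - 47 = 636 - 47 = 589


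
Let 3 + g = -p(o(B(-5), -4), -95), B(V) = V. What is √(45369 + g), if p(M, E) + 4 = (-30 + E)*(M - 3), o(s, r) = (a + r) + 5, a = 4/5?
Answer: 2*√11305 ≈ 212.65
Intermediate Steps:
a = ⅘ (a = 4*(⅕) = ⅘ ≈ 0.80000)
o(s, r) = 29/5 + r (o(s, r) = (⅘ + r) + 5 = 29/5 + r)
p(M, E) = -4 + (-30 + E)*(-3 + M) (p(M, E) = -4 + (-30 + E)*(M - 3) = -4 + (-30 + E)*(-3 + M))
g = -149 (g = -3 - (86 - 30*(29/5 - 4) - 3*(-95) - 95*(29/5 - 4)) = -3 - (86 - 30*9/5 + 285 - 95*9/5) = -3 - (86 - 54 + 285 - 171) = -3 - 1*146 = -3 - 146 = -149)
√(45369 + g) = √(45369 - 149) = √45220 = 2*√11305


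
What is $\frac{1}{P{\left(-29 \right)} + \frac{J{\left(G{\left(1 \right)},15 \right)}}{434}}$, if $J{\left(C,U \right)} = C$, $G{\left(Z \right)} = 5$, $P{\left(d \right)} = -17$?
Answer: $- \frac{434}{7373} \approx -0.058863$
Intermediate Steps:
$\frac{1}{P{\left(-29 \right)} + \frac{J{\left(G{\left(1 \right)},15 \right)}}{434}} = \frac{1}{-17 + \frac{5}{434}} = \frac{1}{- \frac{7373}{434}} = - \frac{434}{7373}$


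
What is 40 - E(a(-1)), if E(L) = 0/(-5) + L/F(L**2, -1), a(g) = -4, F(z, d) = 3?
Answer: 124/3 ≈ 41.333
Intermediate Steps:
E(L) = L/3 (E(L) = 0/(-5) + L/3 = 0*(-1/5) + L*(1/3) = 0 + L/3 = L/3)
40 - E(a(-1)) = 40 - (-4)/3 = 40 - 1*(-4/3) = 40 + 4/3 = 124/3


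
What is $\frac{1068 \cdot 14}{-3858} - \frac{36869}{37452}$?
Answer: $- \frac{117037151}{24081636} \approx -4.86$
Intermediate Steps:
$\frac{1068 \cdot 14}{-3858} - \frac{36869}{37452} = 14952 \left(- \frac{1}{3858}\right) - \frac{36869}{37452} = - \frac{2492}{643} - \frac{36869}{37452} = - \frac{117037151}{24081636}$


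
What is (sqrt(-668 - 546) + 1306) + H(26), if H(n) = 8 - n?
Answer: 1288 + I*sqrt(1214) ≈ 1288.0 + 34.843*I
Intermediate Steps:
(sqrt(-668 - 546) + 1306) + H(26) = (sqrt(-668 - 546) + 1306) + (8 - 1*26) = (sqrt(-1214) + 1306) + (8 - 26) = (I*sqrt(1214) + 1306) - 18 = (1306 + I*sqrt(1214)) - 18 = 1288 + I*sqrt(1214)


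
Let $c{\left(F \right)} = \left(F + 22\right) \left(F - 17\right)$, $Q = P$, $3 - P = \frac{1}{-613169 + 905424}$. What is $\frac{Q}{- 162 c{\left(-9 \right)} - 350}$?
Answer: $\frac{438382}{7950212765} \approx 5.5141 \cdot 10^{-5}$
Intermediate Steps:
$P = \frac{876764}{292255}$ ($P = 3 - \frac{1}{-613169 + 905424} = 3 - \frac{1}{292255} = \frac{876764}{292255} \approx 3.0$)
$Q = \frac{876764}{292255} \approx 3.0$
$c{\left(F \right)} = \left(-17 + F\right) \left(22 + F\right)$ ($c{\left(F \right)} = \left(22 + F\right) \left(-17 + F\right) = \left(-17 + F\right) \left(22 + F\right)$)
$\frac{Q}{- 162 c{\left(-9 \right)} - 350} = \frac{876764}{292255 \left(- 162 \left(-374 + \left(-9\right)^{2} + 5 \left(-9\right)\right) - 350\right)} = \frac{876764}{292255 \left(- 162 \left(-374 + 81 - 45\right) - 350\right)} = \frac{876764}{292255 \left(\left(-162\right) \left(-338\right) - 350\right)} = \frac{876764}{292255 \left(54756 - 350\right)} = \frac{876764}{292255 \cdot 54406} = \frac{876764}{292255} \cdot \frac{1}{54406} = \frac{438382}{7950212765}$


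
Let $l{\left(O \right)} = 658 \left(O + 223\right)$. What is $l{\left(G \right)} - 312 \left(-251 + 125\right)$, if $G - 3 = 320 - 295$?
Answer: $204470$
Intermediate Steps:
$G = 28$ ($G = 3 + \left(320 - 295\right) = 3 + 25 = 28$)
$l{\left(O \right)} = 146734 + 658 O$ ($l{\left(O \right)} = 658 \left(223 + O\right) = 146734 + 658 O$)
$l{\left(G \right)} - 312 \left(-251 + 125\right) = \left(146734 + 658 \cdot 28\right) - 312 \left(-251 + 125\right) = \left(146734 + 18424\right) - 312 \left(-126\right) = 165158 - -39312 = 165158 + 39312 = 204470$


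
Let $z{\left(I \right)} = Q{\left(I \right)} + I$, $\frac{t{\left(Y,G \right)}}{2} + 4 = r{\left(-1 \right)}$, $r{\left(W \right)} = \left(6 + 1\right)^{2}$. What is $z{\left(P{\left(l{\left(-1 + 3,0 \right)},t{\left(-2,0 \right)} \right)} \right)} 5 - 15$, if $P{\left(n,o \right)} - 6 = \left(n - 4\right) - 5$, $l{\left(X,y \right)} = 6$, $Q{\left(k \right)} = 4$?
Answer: $20$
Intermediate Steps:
$r{\left(W \right)} = 49$ ($r{\left(W \right)} = 7^{2} = 49$)
$t{\left(Y,G \right)} = 90$ ($t{\left(Y,G \right)} = -8 + 2 \cdot 49 = -8 + 98 = 90$)
$P{\left(n,o \right)} = -3 + n$ ($P{\left(n,o \right)} = 6 + \left(\left(n - 4\right) - 5\right) = 6 + \left(\left(-4 + n\right) - 5\right) = 6 + \left(-9 + n\right) = -3 + n$)
$z{\left(I \right)} = 4 + I$
$z{\left(P{\left(l{\left(-1 + 3,0 \right)},t{\left(-2,0 \right)} \right)} \right)} 5 - 15 = \left(4 + \left(-3 + 6\right)\right) 5 - 15 = \left(4 + 3\right) 5 - 15 = 7 \cdot 5 - 15 = 35 - 15 = 20$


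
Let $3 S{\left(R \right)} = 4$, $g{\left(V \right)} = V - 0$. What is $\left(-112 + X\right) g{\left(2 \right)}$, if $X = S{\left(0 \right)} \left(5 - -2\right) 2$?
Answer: $- \frac{560}{3} \approx -186.67$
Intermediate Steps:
$g{\left(V \right)} = V$ ($g{\left(V \right)} = V + 0 = V$)
$S{\left(R \right)} = \frac{4}{3}$ ($S{\left(R \right)} = \frac{1}{3} \cdot 4 = \frac{4}{3}$)
$X = \frac{56}{3}$ ($X = \frac{4 \left(5 - -2\right)}{3} \cdot 2 = \frac{4 \left(5 + 2\right)}{3} \cdot 2 = \frac{4}{3} \cdot 7 \cdot 2 = \frac{28}{3} \cdot 2 = \frac{56}{3} \approx 18.667$)
$\left(-112 + X\right) g{\left(2 \right)} = \left(-112 + \frac{56}{3}\right) 2 = \left(- \frac{280}{3}\right) 2 = - \frac{560}{3}$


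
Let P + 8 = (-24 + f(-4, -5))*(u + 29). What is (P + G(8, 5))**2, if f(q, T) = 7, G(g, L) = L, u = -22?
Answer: 14884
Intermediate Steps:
P = -127 (P = -8 + (-24 + 7)*(-22 + 29) = -8 - 17*7 = -8 - 119 = -127)
(P + G(8, 5))**2 = (-127 + 5)**2 = (-122)**2 = 14884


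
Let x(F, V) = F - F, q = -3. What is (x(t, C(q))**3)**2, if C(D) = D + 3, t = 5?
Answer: 0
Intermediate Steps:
C(D) = 3 + D
x(F, V) = 0
(x(t, C(q))**3)**2 = (0**3)**2 = 0**2 = 0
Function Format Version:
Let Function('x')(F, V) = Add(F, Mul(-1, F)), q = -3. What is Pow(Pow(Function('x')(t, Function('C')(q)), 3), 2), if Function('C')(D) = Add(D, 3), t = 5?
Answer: 0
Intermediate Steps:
Function('C')(D) = Add(3, D)
Function('x')(F, V) = 0
Pow(Pow(Function('x')(t, Function('C')(q)), 3), 2) = Pow(Pow(0, 3), 2) = Pow(0, 2) = 0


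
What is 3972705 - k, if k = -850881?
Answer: 4823586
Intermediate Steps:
3972705 - k = 3972705 - 1*(-850881) = 3972705 + 850881 = 4823586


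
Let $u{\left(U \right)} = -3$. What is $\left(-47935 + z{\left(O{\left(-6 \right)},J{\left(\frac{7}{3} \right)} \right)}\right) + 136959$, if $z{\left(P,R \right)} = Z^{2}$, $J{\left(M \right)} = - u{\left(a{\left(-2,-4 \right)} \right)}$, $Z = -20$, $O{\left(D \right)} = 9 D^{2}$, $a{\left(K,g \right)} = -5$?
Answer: $89424$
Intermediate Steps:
$J{\left(M \right)} = 3$ ($J{\left(M \right)} = \left(-1\right) \left(-3\right) = 3$)
$z{\left(P,R \right)} = 400$ ($z{\left(P,R \right)} = \left(-20\right)^{2} = 400$)
$\left(-47935 + z{\left(O{\left(-6 \right)},J{\left(\frac{7}{3} \right)} \right)}\right) + 136959 = \left(-47935 + 400\right) + 136959 = -47535 + 136959 = 89424$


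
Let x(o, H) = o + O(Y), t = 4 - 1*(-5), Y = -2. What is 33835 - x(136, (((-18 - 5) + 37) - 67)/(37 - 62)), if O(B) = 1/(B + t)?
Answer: 235892/7 ≈ 33699.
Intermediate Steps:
t = 9 (t = 4 + 5 = 9)
O(B) = 1/(9 + B) (O(B) = 1/(B + 9) = 1/(9 + B))
x(o, H) = ⅐ + o (x(o, H) = o + 1/(9 - 2) = o + 1/7 = o + ⅐ = ⅐ + o)
33835 - x(136, (((-18 - 5) + 37) - 67)/(37 - 62)) = 33835 - (⅐ + 136) = 33835 - 1*953/7 = 33835 - 953/7 = 235892/7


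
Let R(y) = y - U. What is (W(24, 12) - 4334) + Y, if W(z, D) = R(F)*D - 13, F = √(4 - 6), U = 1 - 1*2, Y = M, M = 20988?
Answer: 16653 + 12*I*√2 ≈ 16653.0 + 16.971*I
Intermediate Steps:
Y = 20988
U = -1 (U = 1 - 2 = -1)
F = I*√2 (F = √(-2) = I*√2 ≈ 1.4142*I)
R(y) = 1 + y (R(y) = y - 1*(-1) = y + 1 = 1 + y)
W(z, D) = -13 + D*(1 + I*√2) (W(z, D) = (1 + I*√2)*D - 13 = D*(1 + I*√2) - 13 = -13 + D*(1 + I*√2))
(W(24, 12) - 4334) + Y = ((-13 + 12*(1 + I*√2)) - 4334) + 20988 = ((-13 + (12 + 12*I*√2)) - 4334) + 20988 = ((-1 + 12*I*√2) - 4334) + 20988 = (-4335 + 12*I*√2) + 20988 = 16653 + 12*I*√2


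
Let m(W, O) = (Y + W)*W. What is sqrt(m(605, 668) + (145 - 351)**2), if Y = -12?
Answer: sqrt(401201) ≈ 633.40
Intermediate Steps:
m(W, O) = W*(-12 + W) (m(W, O) = (-12 + W)*W = W*(-12 + W))
sqrt(m(605, 668) + (145 - 351)**2) = sqrt(605*(-12 + 605) + (145 - 351)**2) = sqrt(605*593 + (-206)**2) = sqrt(358765 + 42436) = sqrt(401201)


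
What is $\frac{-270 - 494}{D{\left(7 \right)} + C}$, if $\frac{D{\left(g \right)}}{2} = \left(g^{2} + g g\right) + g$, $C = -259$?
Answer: $\frac{764}{49} \approx 15.592$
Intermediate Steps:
$D{\left(g \right)} = 2 g + 4 g^{2}$ ($D{\left(g \right)} = 2 \left(\left(g^{2} + g g\right) + g\right) = 2 \left(\left(g^{2} + g^{2}\right) + g\right) = 2 \left(2 g^{2} + g\right) = 2 \left(g + 2 g^{2}\right) = 2 g + 4 g^{2}$)
$\frac{-270 - 494}{D{\left(7 \right)} + C} = \frac{-270 - 494}{2 \cdot 7 \left(1 + 2 \cdot 7\right) - 259} = - \frac{764}{2 \cdot 7 \left(1 + 14\right) - 259} = - \frac{764}{2 \cdot 7 \cdot 15 - 259} = - \frac{764}{210 - 259} = - \frac{764}{-49} = \left(-764\right) \left(- \frac{1}{49}\right) = \frac{764}{49}$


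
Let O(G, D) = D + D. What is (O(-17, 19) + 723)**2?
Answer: 579121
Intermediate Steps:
O(G, D) = 2*D
(O(-17, 19) + 723)**2 = (2*19 + 723)**2 = (38 + 723)**2 = 761**2 = 579121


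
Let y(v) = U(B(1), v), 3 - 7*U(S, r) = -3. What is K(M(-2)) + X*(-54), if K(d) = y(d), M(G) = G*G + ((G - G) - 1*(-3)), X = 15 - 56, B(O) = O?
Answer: 15504/7 ≈ 2214.9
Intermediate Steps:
U(S, r) = 6/7 (U(S, r) = 3/7 - ⅐*(-3) = 3/7 + 3/7 = 6/7)
X = -41
y(v) = 6/7
M(G) = 3 + G² (M(G) = G² + (0 + 3) = G² + 3 = 3 + G²)
K(d) = 6/7
K(M(-2)) + X*(-54) = 6/7 - 41*(-54) = 6/7 + 2214 = 15504/7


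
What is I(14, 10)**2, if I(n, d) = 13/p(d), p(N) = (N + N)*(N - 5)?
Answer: 169/10000 ≈ 0.016900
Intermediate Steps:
p(N) = 2*N*(-5 + N) (p(N) = (2*N)*(-5 + N) = 2*N*(-5 + N))
I(n, d) = 13/(2*d*(-5 + d)) (I(n, d) = 13/((2*d*(-5 + d))) = 13*(1/(2*d*(-5 + d))) = 13/(2*d*(-5 + d)))
I(14, 10)**2 = ((13/2)/(10*(-5 + 10)))**2 = ((13/2)*(1/10)/5)**2 = ((13/2)*(1/10)*(1/5))**2 = (13/100)**2 = 169/10000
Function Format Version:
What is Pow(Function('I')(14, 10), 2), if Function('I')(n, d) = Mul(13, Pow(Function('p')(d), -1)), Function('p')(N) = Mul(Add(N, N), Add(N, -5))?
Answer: Rational(169, 10000) ≈ 0.016900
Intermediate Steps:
Function('p')(N) = Mul(2, N, Add(-5, N)) (Function('p')(N) = Mul(Mul(2, N), Add(-5, N)) = Mul(2, N, Add(-5, N)))
Function('I')(n, d) = Mul(Rational(13, 2), Pow(d, -1), Pow(Add(-5, d), -1)) (Function('I')(n, d) = Mul(13, Pow(Mul(2, d, Add(-5, d)), -1)) = Mul(13, Mul(Rational(1, 2), Pow(d, -1), Pow(Add(-5, d), -1))) = Mul(Rational(13, 2), Pow(d, -1), Pow(Add(-5, d), -1)))
Pow(Function('I')(14, 10), 2) = Pow(Mul(Rational(13, 2), Pow(10, -1), Pow(Add(-5, 10), -1)), 2) = Pow(Mul(Rational(13, 2), Rational(1, 10), Pow(5, -1)), 2) = Pow(Mul(Rational(13, 2), Rational(1, 10), Rational(1, 5)), 2) = Pow(Rational(13, 100), 2) = Rational(169, 10000)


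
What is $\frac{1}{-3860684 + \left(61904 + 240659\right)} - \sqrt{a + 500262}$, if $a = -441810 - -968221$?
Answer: $- \frac{1}{3558121} - \sqrt{1026673} \approx -1013.2$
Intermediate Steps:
$a = 526411$ ($a = -441810 + 968221 = 526411$)
$\frac{1}{-3860684 + \left(61904 + 240659\right)} - \sqrt{a + 500262} = \frac{1}{-3860684 + \left(61904 + 240659\right)} - \sqrt{526411 + 500262} = \frac{1}{-3860684 + 302563} - \sqrt{1026673} = \frac{1}{-3558121} - \sqrt{1026673} = - \frac{1}{3558121} - \sqrt{1026673}$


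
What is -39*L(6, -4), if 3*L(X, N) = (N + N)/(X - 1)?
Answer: 104/5 ≈ 20.800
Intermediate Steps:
L(X, N) = 2*N/(3*(-1 + X)) (L(X, N) = ((N + N)/(X - 1))/3 = ((2*N)/(-1 + X))/3 = (2*N/(-1 + X))/3 = 2*N/(3*(-1 + X)))
-39*L(6, -4) = -26*(-4)/(-1 + 6) = -26*(-4)/5 = -39*(-8/15) = 104/5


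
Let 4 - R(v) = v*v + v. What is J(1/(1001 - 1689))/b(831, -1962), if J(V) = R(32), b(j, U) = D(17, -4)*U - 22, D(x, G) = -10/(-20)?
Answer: 1052/1003 ≈ 1.0489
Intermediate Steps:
D(x, G) = ½ (D(x, G) = -10*(-1/20) = ½)
b(j, U) = -22 + U/2 (b(j, U) = U/2 - 22 = -22 + U/2)
R(v) = 4 - v - v² (R(v) = 4 - (v*v + v) = 4 - (v² + v) = 4 - (v + v²) = 4 + (-v - v²) = 4 - v - v²)
J(V) = -1052 (J(V) = 4 - 1*32 - 1*32² = 4 - 32 - 1*1024 = 4 - 32 - 1024 = -1052)
J(1/(1001 - 1689))/b(831, -1962) = -1052/(-22 + (½)*(-1962)) = -1052/(-22 - 981) = -1052/(-1003) = -1052*(-1/1003) = 1052/1003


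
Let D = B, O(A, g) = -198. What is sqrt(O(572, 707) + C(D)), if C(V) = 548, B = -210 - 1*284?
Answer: 5*sqrt(14) ≈ 18.708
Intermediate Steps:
B = -494 (B = -210 - 284 = -494)
D = -494
sqrt(O(572, 707) + C(D)) = sqrt(-198 + 548) = sqrt(350) = 5*sqrt(14)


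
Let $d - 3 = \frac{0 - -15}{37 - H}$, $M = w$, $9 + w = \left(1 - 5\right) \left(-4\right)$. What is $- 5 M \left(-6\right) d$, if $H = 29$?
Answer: $\frac{4095}{4} \approx 1023.8$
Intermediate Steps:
$w = 7$ ($w = -9 + \left(1 - 5\right) \left(-4\right) = -9 - -16 = -9 + 16 = 7$)
$M = 7$
$d = \frac{39}{8}$ ($d = 3 + \frac{0 - -15}{37 - 29} = 3 + \frac{0 + 15}{37 - 29} = 3 + \frac{15}{8} = \frac{39}{8} \approx 4.875$)
$- 5 M \left(-6\right) d = \left(-5\right) 7 \left(-6\right) \frac{39}{8} = \left(-35\right) \left(-6\right) \frac{39}{8} = 210 \cdot \frac{39}{8} = \frac{4095}{4}$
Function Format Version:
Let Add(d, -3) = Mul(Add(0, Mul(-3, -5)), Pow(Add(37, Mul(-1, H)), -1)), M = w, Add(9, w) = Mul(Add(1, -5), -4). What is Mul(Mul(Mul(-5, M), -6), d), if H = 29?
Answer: Rational(4095, 4) ≈ 1023.8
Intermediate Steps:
w = 7 (w = Add(-9, Mul(Add(1, -5), -4)) = Add(-9, Mul(-4, -4)) = Add(-9, 16) = 7)
M = 7
d = Rational(39, 8) (d = Add(3, Mul(Add(0, Mul(-3, -5)), Pow(Add(37, Mul(-1, 29)), -1))) = Add(3, Mul(Add(0, 15), Pow(Add(37, -29), -1))) = Add(3, Mul(15, Pow(8, -1))) = Add(3, Mul(15, Rational(1, 8))) = Add(3, Rational(15, 8)) = Rational(39, 8) ≈ 4.8750)
Mul(Mul(Mul(-5, M), -6), d) = Mul(Mul(Mul(-5, 7), -6), Rational(39, 8)) = Mul(Mul(-35, -6), Rational(39, 8)) = Mul(210, Rational(39, 8)) = Rational(4095, 4)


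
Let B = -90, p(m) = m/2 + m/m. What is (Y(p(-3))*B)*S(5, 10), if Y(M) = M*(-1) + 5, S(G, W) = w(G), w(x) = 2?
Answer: -990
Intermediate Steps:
p(m) = 1 + m/2 (p(m) = m*(½) + 1 = m/2 + 1 = 1 + m/2)
S(G, W) = 2
Y(M) = 5 - M (Y(M) = -M + 5 = 5 - M)
(Y(p(-3))*B)*S(5, 10) = ((5 - (1 + (½)*(-3)))*(-90))*2 = ((5 - (1 - 3/2))*(-90))*2 = ((5 - 1*(-½))*(-90))*2 = ((5 + ½)*(-90))*2 = ((11/2)*(-90))*2 = -495*2 = -990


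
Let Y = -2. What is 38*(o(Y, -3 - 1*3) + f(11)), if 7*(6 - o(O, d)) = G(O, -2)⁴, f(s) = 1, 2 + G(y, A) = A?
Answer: -7866/7 ≈ -1123.7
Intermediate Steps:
G(y, A) = -2 + A
o(O, d) = -214/7 (o(O, d) = 6 - (-2 - 2)⁴/7 = 6 - ⅐*(-4)⁴ = 6 - ⅐*256 = 6 - 256/7 = -214/7)
38*(o(Y, -3 - 1*3) + f(11)) = 38*(-214/7 + 1) = 38*(-207/7) = -7866/7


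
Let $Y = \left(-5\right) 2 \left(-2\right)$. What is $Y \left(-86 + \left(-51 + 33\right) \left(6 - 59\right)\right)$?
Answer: $17360$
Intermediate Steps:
$Y = 20$ ($Y = \left(-10\right) \left(-2\right) = 20$)
$Y \left(-86 + \left(-51 + 33\right) \left(6 - 59\right)\right) = 20 \left(-86 + \left(-51 + 33\right) \left(6 - 59\right)\right) = 20 \left(-86 - -954\right) = 20 \left(-86 + 954\right) = 20 \cdot 868 = 17360$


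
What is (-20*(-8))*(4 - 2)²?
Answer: 640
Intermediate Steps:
(-20*(-8))*(4 - 2)² = 160*2² = 160*4 = 640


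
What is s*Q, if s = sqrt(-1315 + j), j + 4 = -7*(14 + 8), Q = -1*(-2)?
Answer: 2*I*sqrt(1473) ≈ 76.759*I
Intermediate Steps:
Q = 2
j = -158 (j = -4 - 7*(14 + 8) = -4 - 7*22 = -4 - 154 = -158)
s = I*sqrt(1473) (s = sqrt(-1315 - 158) = sqrt(-1473) = I*sqrt(1473) ≈ 38.38*I)
s*Q = (I*sqrt(1473))*2 = 2*I*sqrt(1473)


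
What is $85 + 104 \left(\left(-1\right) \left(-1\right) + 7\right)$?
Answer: $917$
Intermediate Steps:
$85 + 104 \left(\left(-1\right) \left(-1\right) + 7\right) = 85 + 104 \left(1 + 7\right) = 85 + 104 \cdot 8 = 85 + 832 = 917$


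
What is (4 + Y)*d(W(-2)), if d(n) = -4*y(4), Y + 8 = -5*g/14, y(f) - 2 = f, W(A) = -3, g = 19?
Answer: 1812/7 ≈ 258.86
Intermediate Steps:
y(f) = 2 + f
Y = -207/14 (Y = -8 - 95/14 = -207/14 ≈ -14.786)
d(n) = -24 (d(n) = -4*(2 + 4) = -4*6 = -24)
(4 + Y)*d(W(-2)) = (4 - 207/14)*(-24) = -151/14*(-24) = 1812/7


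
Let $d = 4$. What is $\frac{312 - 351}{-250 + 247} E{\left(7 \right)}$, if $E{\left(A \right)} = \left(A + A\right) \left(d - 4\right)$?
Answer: $0$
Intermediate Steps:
$E{\left(A \right)} = 0$ ($E{\left(A \right)} = \left(A + A\right) \left(4 - 4\right) = 2 A 0 = 0$)
$\frac{312 - 351}{-250 + 247} E{\left(7 \right)} = \frac{312 - 351}{-250 + 247} \cdot 0 = - \frac{39}{-3} \cdot 0 = \left(-39\right) \left(- \frac{1}{3}\right) 0 = 13 \cdot 0 = 0$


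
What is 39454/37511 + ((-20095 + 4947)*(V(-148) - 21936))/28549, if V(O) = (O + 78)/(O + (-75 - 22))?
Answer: 12465363976446/1070901539 ≈ 11640.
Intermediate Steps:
V(O) = (78 + O)/(-97 + O) (V(O) = (78 + O)/(O - 97) = (78 + O)/(-97 + O))
39454/37511 + ((-20095 + 4947)*(V(-148) - 21936))/28549 = 39454/37511 + ((-20095 + 4947)*((78 - 148)/(-97 - 148) - 21936))/28549 = 39454*(1/37511) - 15148*(-70/(-245) - 21936)*(1/28549) = 39454/37511 - 15148*(-1/245*(-70) - 21936)*(1/28549) = 39454/37511 - 15148*(2/7 - 21936)*(1/28549) = 39454/37511 - 15148*(-153550/7)*(1/28549) = 39454/37511 + 332282200*(1/28549) = 39454/37511 + 332282200/28549 = 12465363976446/1070901539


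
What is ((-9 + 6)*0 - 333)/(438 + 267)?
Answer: -111/235 ≈ -0.47234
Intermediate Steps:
((-9 + 6)*0 - 333)/(438 + 267) = (-3*0 - 333)/705 = (0 - 333)*(1/705) = -333*1/705 = -111/235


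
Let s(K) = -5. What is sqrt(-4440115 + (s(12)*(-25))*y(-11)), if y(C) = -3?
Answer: I*sqrt(4440490) ≈ 2107.2*I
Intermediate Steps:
sqrt(-4440115 + (s(12)*(-25))*y(-11)) = sqrt(-4440115 - 5*(-25)*(-3)) = sqrt(-4440115 + 125*(-3)) = sqrt(-4440115 - 375) = sqrt(-4440490) = I*sqrt(4440490)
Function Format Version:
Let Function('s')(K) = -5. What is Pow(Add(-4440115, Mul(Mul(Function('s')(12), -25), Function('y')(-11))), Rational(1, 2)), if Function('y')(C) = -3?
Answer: Mul(I, Pow(4440490, Rational(1, 2))) ≈ Mul(2107.2, I)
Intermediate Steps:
Pow(Add(-4440115, Mul(Mul(Function('s')(12), -25), Function('y')(-11))), Rational(1, 2)) = Pow(Add(-4440115, Mul(Mul(-5, -25), -3)), Rational(1, 2)) = Pow(Add(-4440115, Mul(125, -3)), Rational(1, 2)) = Pow(Add(-4440115, -375), Rational(1, 2)) = Pow(-4440490, Rational(1, 2)) = Mul(I, Pow(4440490, Rational(1, 2)))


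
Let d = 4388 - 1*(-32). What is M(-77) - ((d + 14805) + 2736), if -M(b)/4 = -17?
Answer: -21893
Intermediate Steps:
M(b) = 68 (M(b) = -4*(-17) = 68)
d = 4420 (d = 4388 + 32 = 4420)
M(-77) - ((d + 14805) + 2736) = 68 - ((4420 + 14805) + 2736) = 68 - (19225 + 2736) = 68 - 1*21961 = 68 - 21961 = -21893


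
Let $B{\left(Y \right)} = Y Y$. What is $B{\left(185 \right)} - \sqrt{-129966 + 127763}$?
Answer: $34225 - i \sqrt{2203} \approx 34225.0 - 46.936 i$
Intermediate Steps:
$B{\left(Y \right)} = Y^{2}$
$B{\left(185 \right)} - \sqrt{-129966 + 127763} = 185^{2} - \sqrt{-129966 + 127763} = 34225 - \sqrt{-2203} = 34225 - i \sqrt{2203}$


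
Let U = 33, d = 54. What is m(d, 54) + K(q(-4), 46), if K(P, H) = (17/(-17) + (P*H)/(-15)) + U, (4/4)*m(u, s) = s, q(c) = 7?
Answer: 968/15 ≈ 64.533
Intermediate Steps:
m(u, s) = s
K(P, H) = 32 - H*P/15 (K(P, H) = (17/(-17) + (P*H)/(-15)) + 33 = (17*(-1/17) + (H*P)*(-1/15)) + 33 = (-1 - H*P/15) + 33 = 32 - H*P/15)
m(d, 54) + K(q(-4), 46) = 54 + (32 - 1/15*46*7) = 54 + (32 - 322/15) = 54 + 158/15 = 968/15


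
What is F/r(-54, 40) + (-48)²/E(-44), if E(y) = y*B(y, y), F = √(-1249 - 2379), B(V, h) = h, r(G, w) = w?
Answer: 144/121 + I*√907/20 ≈ 1.1901 + 1.5058*I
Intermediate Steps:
F = 2*I*√907 (F = √(-3628) = 2*I*√907 ≈ 60.233*I)
E(y) = y² (E(y) = y*y = y²)
F/r(-54, 40) + (-48)²/E(-44) = (2*I*√907)/40 + (-48)²/((-44)²) = (2*I*√907)*(1/40) + 2304/1936 = I*√907/20 + 2304*(1/1936) = I*√907/20 + 144/121 = 144/121 + I*√907/20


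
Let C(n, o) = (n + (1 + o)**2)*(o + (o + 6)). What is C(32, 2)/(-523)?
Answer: -410/523 ≈ -0.78394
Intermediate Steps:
C(n, o) = (6 + 2*o)*(n + (1 + o)**2) (C(n, o) = (n + (1 + o)**2)*(o + (6 + o)) = (n + (1 + o)**2)*(6 + 2*o) = (6 + 2*o)*(n + (1 + o)**2))
C(32, 2)/(-523) = (6*32 + 6*(1 + 2)**2 + 2*32*2 + 2*2*(1 + 2)**2)/(-523) = (192 + 6*3**2 + 128 + 2*2*3**2)*(-1/523) = (192 + 6*9 + 128 + 2*2*9)*(-1/523) = (192 + 54 + 128 + 36)*(-1/523) = 410*(-1/523) = -410/523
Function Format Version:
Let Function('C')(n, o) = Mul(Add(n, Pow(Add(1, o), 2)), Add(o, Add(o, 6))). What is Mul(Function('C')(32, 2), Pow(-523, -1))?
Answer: Rational(-410, 523) ≈ -0.78394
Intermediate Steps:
Function('C')(n, o) = Mul(Add(6, Mul(2, o)), Add(n, Pow(Add(1, o), 2))) (Function('C')(n, o) = Mul(Add(n, Pow(Add(1, o), 2)), Add(o, Add(6, o))) = Mul(Add(n, Pow(Add(1, o), 2)), Add(6, Mul(2, o))) = Mul(Add(6, Mul(2, o)), Add(n, Pow(Add(1, o), 2))))
Mul(Function('C')(32, 2), Pow(-523, -1)) = Mul(Add(Mul(6, 32), Mul(6, Pow(Add(1, 2), 2)), Mul(2, 32, 2), Mul(2, 2, Pow(Add(1, 2), 2))), Pow(-523, -1)) = Mul(Add(192, Mul(6, Pow(3, 2)), 128, Mul(2, 2, Pow(3, 2))), Rational(-1, 523)) = Mul(Add(192, Mul(6, 9), 128, Mul(2, 2, 9)), Rational(-1, 523)) = Mul(Add(192, 54, 128, 36), Rational(-1, 523)) = Mul(410, Rational(-1, 523)) = Rational(-410, 523)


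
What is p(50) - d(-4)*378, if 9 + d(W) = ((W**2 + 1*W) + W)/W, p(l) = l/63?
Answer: 262004/63 ≈ 4158.8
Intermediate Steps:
p(l) = l/63 (p(l) = l*(1/63) = l/63)
d(W) = -9 + (W**2 + 2*W)/W (d(W) = -9 + ((W**2 + 1*W) + W)/W = -9 + ((W**2 + W) + W)/W = -9 + ((W + W**2) + W)/W = -9 + (W**2 + 2*W)/W)
p(50) - d(-4)*378 = (1/63)*50 - (-7 - 4)*378 = 50/63 - (-11)*378 = 50/63 - 1*(-4158) = 50/63 + 4158 = 262004/63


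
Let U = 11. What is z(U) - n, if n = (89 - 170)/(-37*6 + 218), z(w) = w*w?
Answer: 403/4 ≈ 100.75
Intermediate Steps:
z(w) = w**2
n = 81/4 (n = -81/(-222 + 218) = -81/(-4) = -81*(-1/4) = 81/4 ≈ 20.250)
z(U) - n = 11**2 - 1*81/4 = 121 - 81/4 = 403/4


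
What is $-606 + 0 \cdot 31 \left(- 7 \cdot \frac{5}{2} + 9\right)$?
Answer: $-606$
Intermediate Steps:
$-606 + 0 \cdot 31 \left(- 7 \cdot \frac{5}{2} + 9\right) = -606 + 0 \left(- 7 \cdot 5 \cdot \frac{1}{2} + 9\right) = -606 + 0 \left(\left(-7\right) \frac{5}{2} + 9\right) = -606 + 0 \left(- \frac{35}{2} + 9\right) = -606 + 0 \left(- \frac{17}{2}\right) = -606 + 0 = -606$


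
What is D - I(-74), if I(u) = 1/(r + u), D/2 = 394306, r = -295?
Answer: 290997829/369 ≈ 7.8861e+5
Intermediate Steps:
D = 788612 (D = 2*394306 = 788612)
I(u) = 1/(-295 + u)
D - I(-74) = 788612 - 1/(-295 - 74) = 788612 - 1/(-369) = 788612 - 1*(-1/369) = 788612 + 1/369 = 290997829/369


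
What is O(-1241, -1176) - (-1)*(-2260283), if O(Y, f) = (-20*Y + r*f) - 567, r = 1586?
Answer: -4101166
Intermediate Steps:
O(Y, f) = -567 - 20*Y + 1586*f (O(Y, f) = (-20*Y + 1586*f) - 567 = -567 - 20*Y + 1586*f)
O(-1241, -1176) - (-1)*(-2260283) = (-567 - 20*(-1241) + 1586*(-1176)) - (-1)*(-2260283) = (-567 + 24820 - 1865136) - 1*2260283 = -1840883 - 2260283 = -4101166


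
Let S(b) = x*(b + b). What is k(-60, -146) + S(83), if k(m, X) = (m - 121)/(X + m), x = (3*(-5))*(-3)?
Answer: 1539001/206 ≈ 7470.9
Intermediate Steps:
x = 45 (x = -15*(-3) = 45)
S(b) = 90*b (S(b) = 45*(b + b) = 45*(2*b) = 90*b)
k(m, X) = (-121 + m)/(X + m)
k(-60, -146) + S(83) = (-121 - 60)/(-146 - 60) + 90*83 = -181/(-206) + 7470 = -1/206*(-181) + 7470 = 181/206 + 7470 = 1539001/206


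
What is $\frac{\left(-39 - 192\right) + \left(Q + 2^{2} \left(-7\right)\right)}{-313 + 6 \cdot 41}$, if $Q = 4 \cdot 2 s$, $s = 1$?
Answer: $\frac{251}{67} \approx 3.7463$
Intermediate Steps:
$Q = 8$ ($Q = 4 \cdot 2 \cdot 1 = 8 \cdot 1 = 8$)
$\frac{\left(-39 - 192\right) + \left(Q + 2^{2} \left(-7\right)\right)}{-313 + 6 \cdot 41} = \frac{\left(-39 - 192\right) + \left(8 + 2^{2} \left(-7\right)\right)}{-313 + 6 \cdot 41} = \frac{-231 + \left(8 + 4 \left(-7\right)\right)}{-313 + 246} = \frac{-231 + \left(8 - 28\right)}{-67} = \left(-231 - 20\right) \left(- \frac{1}{67}\right) = \left(-251\right) \left(- \frac{1}{67}\right) = \frac{251}{67}$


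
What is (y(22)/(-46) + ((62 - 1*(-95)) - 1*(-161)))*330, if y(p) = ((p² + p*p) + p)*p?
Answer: -1180080/23 ≈ -51308.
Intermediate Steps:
y(p) = p*(p + 2*p²) (y(p) = ((p² + p²) + p)*p = (2*p² + p)*p = (p + 2*p²)*p = p*(p + 2*p²))
(y(22)/(-46) + ((62 - 1*(-95)) - 1*(-161)))*330 = ((22²*(1 + 2*22))/(-46) + ((62 - 1*(-95)) - 1*(-161)))*330 = ((484*(1 + 44))*(-1/46) + ((62 + 95) + 161))*330 = ((484*45)*(-1/46) + (157 + 161))*330 = (21780*(-1/46) + 318)*330 = (-10890/23 + 318)*330 = -3576/23*330 = -1180080/23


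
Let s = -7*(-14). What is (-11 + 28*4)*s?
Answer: 9898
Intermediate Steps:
s = 98
(-11 + 28*4)*s = (-11 + 28*4)*98 = (-11 + 112)*98 = 101*98 = 9898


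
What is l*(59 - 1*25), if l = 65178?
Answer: 2216052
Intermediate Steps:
l*(59 - 1*25) = 65178*(59 - 1*25) = 65178*(59 - 25) = 65178*34 = 2216052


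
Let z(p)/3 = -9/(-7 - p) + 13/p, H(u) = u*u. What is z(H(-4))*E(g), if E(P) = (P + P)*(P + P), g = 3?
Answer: 11961/92 ≈ 130.01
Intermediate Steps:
E(P) = 4*P² (E(P) = (2*P)*(2*P) = 4*P²)
H(u) = u²
z(p) = -27/(-7 - p) + 39/p (z(p) = 3*(-9/(-7 - p) + 13/p) = -27/(-7 - p) + 39/p)
z(H(-4))*E(g) = (3*(91 + 22*(-4)²)/(((-4)²)*(7 + (-4)²)))*(4*3²) = (3*(91 + 22*16)/(16*(7 + 16)))*(4*9) = (3*(1/16)*(91 + 352)/23)*36 = (3*(1/16)*(1/23)*443)*36 = (1329/368)*36 = 11961/92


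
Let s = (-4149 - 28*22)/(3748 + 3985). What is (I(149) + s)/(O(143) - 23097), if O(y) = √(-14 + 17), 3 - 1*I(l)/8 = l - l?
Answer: -1392187073/1375111460866 - 180827*√3/4125334382598 ≈ -0.0010125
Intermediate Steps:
s = -4765/7733 (s = (-4149 - 616)/7733 = -4765*1/7733 = -4765/7733 ≈ -0.61619)
I(l) = 24 (I(l) = 24 - 8*(l - l) = 24 - 8*0 = 24 + 0 = 24)
O(y) = √3
(I(149) + s)/(O(143) - 23097) = (24 - 4765/7733)/(√3 - 23097) = 180827/(7733*(-23097 + √3))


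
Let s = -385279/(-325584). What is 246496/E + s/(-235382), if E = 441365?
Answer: 18890448531073813/33824718735585120 ≈ 0.55848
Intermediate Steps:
s = 385279/325584 (s = -385279*(-1/325584) = 385279/325584 ≈ 1.1833)
246496/E + s/(-235382) = 246496/441365 + (385279/325584)/(-235382) = 246496*(1/441365) + (385279/325584)*(-1/235382) = 246496/441365 - 385279/76636613088 = 18890448531073813/33824718735585120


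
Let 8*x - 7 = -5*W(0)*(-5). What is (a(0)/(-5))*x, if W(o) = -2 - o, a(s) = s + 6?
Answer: 129/20 ≈ 6.4500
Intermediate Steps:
a(s) = 6 + s
x = -43/8 (x = 7/8 + (-5*(-2 - 1*0)*(-5))/8 = 7/8 + (-5*(-2 + 0)*(-5))/8 = 7/8 + (-5*(-2)*(-5))/8 = 7/8 + (10*(-5))/8 = 7/8 + (1/8)*(-50) = 7/8 - 25/4 = -43/8 ≈ -5.3750)
(a(0)/(-5))*x = ((6 + 0)/(-5))*(-43/8) = (6*(-1/5))*(-43/8) = -6/5*(-43/8) = 129/20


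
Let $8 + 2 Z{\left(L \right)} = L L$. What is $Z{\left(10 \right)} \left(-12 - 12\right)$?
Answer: $-1104$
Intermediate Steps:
$Z{\left(L \right)} = -4 + \frac{L^{2}}{2}$ ($Z{\left(L \right)} = -4 + \frac{L L}{2} = -4 + \frac{L^{2}}{2}$)
$Z{\left(10 \right)} \left(-12 - 12\right) = \left(-4 + \frac{10^{2}}{2}\right) \left(-12 - 12\right) = \left(-4 + \frac{1}{2} \cdot 100\right) \left(-24\right) = \left(-4 + 50\right) \left(-24\right) = 46 \left(-24\right) = -1104$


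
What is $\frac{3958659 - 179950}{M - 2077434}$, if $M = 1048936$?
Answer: $- \frac{3778709}{1028498} \approx -3.674$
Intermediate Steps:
$\frac{3958659 - 179950}{M - 2077434} = \frac{3958659 - 179950}{1048936 - 2077434} = \frac{3778709}{-1028498} = 3778709 \left(- \frac{1}{1028498}\right) = - \frac{3778709}{1028498}$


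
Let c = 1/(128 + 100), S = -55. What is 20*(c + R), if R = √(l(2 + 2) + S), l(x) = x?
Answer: 5/57 + 20*I*√51 ≈ 0.087719 + 142.83*I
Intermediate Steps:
c = 1/228 ≈ 0.0043860
R = I*√51 (R = √((2 + 2) - 55) = √(4 - 55) = √(-51) = I*√51 ≈ 7.1414*I)
20*(c + R) = 20*(1/228 + I*√51) = 5/57 + 20*I*√51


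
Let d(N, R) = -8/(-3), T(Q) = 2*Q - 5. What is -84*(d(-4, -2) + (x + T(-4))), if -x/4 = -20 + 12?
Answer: -1820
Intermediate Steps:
T(Q) = -5 + 2*Q
d(N, R) = 8/3 (d(N, R) = -8*(-⅓) = 8/3)
x = 32 (x = -4*(-20 + 12) = -4*(-8) = 32)
-84*(d(-4, -2) + (x + T(-4))) = -84*(8/3 + (32 + (-5 + 2*(-4)))) = -84*(8/3 + (32 + (-5 - 8))) = -84*(8/3 + (32 - 13)) = -84*(8/3 + 19) = -84*65/3 = -1820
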